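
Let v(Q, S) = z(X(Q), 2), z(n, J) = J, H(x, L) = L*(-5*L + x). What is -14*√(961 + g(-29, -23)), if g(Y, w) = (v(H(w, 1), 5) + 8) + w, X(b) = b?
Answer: -28*√237 ≈ -431.05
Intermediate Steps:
H(x, L) = L*(x - 5*L)
v(Q, S) = 2
g(Y, w) = 10 + w (g(Y, w) = (2 + 8) + w = 10 + w)
-14*√(961 + g(-29, -23)) = -14*√(961 + (10 - 23)) = -14*√(961 - 13) = -28*√237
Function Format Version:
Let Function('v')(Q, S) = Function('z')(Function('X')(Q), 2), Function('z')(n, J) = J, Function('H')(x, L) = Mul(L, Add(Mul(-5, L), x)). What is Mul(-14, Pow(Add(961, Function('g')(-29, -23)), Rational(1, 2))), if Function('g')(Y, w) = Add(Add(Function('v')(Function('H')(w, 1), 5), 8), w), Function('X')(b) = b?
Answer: Mul(-28, Pow(237, Rational(1, 2))) ≈ -431.05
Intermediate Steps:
Function('H')(x, L) = Mul(L, Add(x, Mul(-5, L)))
Function('v')(Q, S) = 2
Function('g')(Y, w) = Add(10, w) (Function('g')(Y, w) = Add(Add(2, 8), w) = Add(10, w))
Mul(-14, Pow(Add(961, Function('g')(-29, -23)), Rational(1, 2))) = Mul(-14, Pow(Add(961, Add(10, -23)), Rational(1, 2))) = Mul(-14, Pow(Add(961, -13), Rational(1, 2))) = Mul(-14, Pow(948, Rational(1, 2))) = Mul(-14, Mul(2, Pow(237, Rational(1, 2)))) = Mul(-28, Pow(237, Rational(1, 2)))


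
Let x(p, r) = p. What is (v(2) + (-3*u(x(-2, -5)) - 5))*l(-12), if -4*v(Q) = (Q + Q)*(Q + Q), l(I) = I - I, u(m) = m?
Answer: 0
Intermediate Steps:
l(I) = 0
v(Q) = -Q² (v(Q) = -(Q + Q)*(Q + Q)/4 = -2*Q*2*Q/4 = -Q²)
(v(2) + (-3*u(x(-2, -5)) - 5))*l(-12) = (-1*2² + (-3*(-2) - 5))*0 = (-1*4 + (6 - 5))*0 = (-4 + 1)*0 = -3*0 = 0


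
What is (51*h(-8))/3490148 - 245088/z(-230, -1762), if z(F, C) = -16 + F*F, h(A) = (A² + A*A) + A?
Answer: -5937984326/1281756853 ≈ -4.6327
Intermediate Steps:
h(A) = A + 2*A² (h(A) = (A² + A²) + A = 2*A² + A = A + 2*A²)
z(F, C) = -16 + F²
(51*h(-8))/3490148 - 245088/z(-230, -1762) = (51*(-8*(1 + 2*(-8))))/3490148 - 245088/(-16 + (-230)²) = (51*(-8*(1 - 16)))*(1/3490148) - 245088/(-16 + 52900) = (51*(-8*(-15)))*(1/3490148) - 245088/52884 = (51*120)*(1/3490148) - 245088*1/52884 = 6120*(1/3490148) - 6808/1469 = 1530/872537 - 6808/1469 = -5937984326/1281756853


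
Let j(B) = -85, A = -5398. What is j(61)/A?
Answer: 85/5398 ≈ 0.015747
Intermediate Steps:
j(61)/A = -85/(-5398) = -85*(-1/5398) = 85/5398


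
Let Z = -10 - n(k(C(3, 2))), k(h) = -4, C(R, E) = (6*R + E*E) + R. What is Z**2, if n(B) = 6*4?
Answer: 1156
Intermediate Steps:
C(R, E) = E**2 + 7*R (C(R, E) = (6*R + E**2) + R = (E**2 + 6*R) + R = E**2 + 7*R)
n(B) = 24
Z = -34 (Z = -10 - 1*24 = -10 - 24 = -34)
Z**2 = (-34)**2 = 1156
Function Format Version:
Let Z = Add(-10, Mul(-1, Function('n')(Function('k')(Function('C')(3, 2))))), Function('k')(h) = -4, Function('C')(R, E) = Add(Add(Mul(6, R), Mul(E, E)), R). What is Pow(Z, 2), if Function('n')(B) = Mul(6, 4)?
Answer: 1156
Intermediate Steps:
Function('C')(R, E) = Add(Pow(E, 2), Mul(7, R)) (Function('C')(R, E) = Add(Add(Mul(6, R), Pow(E, 2)), R) = Add(Add(Pow(E, 2), Mul(6, R)), R) = Add(Pow(E, 2), Mul(7, R)))
Function('n')(B) = 24
Z = -34 (Z = Add(-10, Mul(-1, 24)) = Add(-10, -24) = -34)
Pow(Z, 2) = Pow(-34, 2) = 1156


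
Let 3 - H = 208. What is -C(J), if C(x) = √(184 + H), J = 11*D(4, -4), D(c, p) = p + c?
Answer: -I*√21 ≈ -4.5826*I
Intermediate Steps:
H = -205 (H = 3 - 1*208 = 3 - 208 = -205)
D(c, p) = c + p
J = 0 (J = 11*(4 - 4) = 11*0 = 0)
C(x) = I*√21 (C(x) = √(184 - 205) = √(-21) = I*√21)
-C(J) = -I*√21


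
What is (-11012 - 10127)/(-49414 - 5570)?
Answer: 21139/54984 ≈ 0.38446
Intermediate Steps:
(-11012 - 10127)/(-49414 - 5570) = -21139/(-54984) = -21139*(-1/54984) = 21139/54984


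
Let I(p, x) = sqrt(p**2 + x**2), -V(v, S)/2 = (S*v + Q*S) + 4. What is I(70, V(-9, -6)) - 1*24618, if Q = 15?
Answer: -24618 + 2*sqrt(2249) ≈ -24523.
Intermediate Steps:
V(v, S) = -8 - 30*S - 2*S*v (V(v, S) = -2*((S*v + 15*S) + 4) = -2*((15*S + S*v) + 4) = -2*(4 + 15*S + S*v) = -8 - 30*S - 2*S*v)
I(70, V(-9, -6)) - 1*24618 = sqrt(70**2 + (-8 - 30*(-6) - 2*(-6)*(-9))**2) - 1*24618 = sqrt(4900 + (-8 + 180 - 108)**2) - 24618 = sqrt(4900 + 64**2) - 24618 = sqrt(4900 + 4096) - 24618 = sqrt(8996) - 24618 = 2*sqrt(2249) - 24618 = -24618 + 2*sqrt(2249)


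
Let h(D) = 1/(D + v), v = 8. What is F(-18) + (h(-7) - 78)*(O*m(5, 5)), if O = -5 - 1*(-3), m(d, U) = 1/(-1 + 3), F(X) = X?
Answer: 59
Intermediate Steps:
m(d, U) = 1/2
h(D) = 1/(8 + D) (h(D) = 1/(D + 8) = 1/(8 + D))
O = -2 (O = -5 + 3 = -2)
F(-18) + (h(-7) - 78)*(O*m(5, 5)) = -18 + (1/(8 - 7) - 78)*(-2*1/2) = -18 + (1/1 - 78)*(-1) = -18 + (1 - 78)*(-1) = -18 - 77*(-1) = -18 + 77 = 59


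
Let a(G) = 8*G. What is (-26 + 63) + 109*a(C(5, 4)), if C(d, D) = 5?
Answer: 4397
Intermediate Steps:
(-26 + 63) + 109*a(C(5, 4)) = (-26 + 63) + 109*(8*5) = 37 + 109*40 = 37 + 4360 = 4397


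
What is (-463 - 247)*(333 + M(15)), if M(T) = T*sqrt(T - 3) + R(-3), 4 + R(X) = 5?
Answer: -237140 - 21300*sqrt(3) ≈ -2.7403e+5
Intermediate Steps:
R(X) = 1 (R(X) = -4 + 5 = 1)
M(T) = 1 + T*sqrt(-3 + T) (M(T) = T*sqrt(T - 3) + 1 = T*sqrt(-3 + T) + 1 = 1 + T*sqrt(-3 + T))
(-463 - 247)*(333 + M(15)) = (-463 - 247)*(333 + (1 + 15*sqrt(-3 + 15))) = -710*(333 + (1 + 15*sqrt(12))) = -710*(333 + (1 + 15*(2*sqrt(3)))) = -710*(333 + (1 + 30*sqrt(3))) = -710*(334 + 30*sqrt(3)) = -237140 - 21300*sqrt(3)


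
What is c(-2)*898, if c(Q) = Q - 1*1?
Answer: -2694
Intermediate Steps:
c(Q) = -1 + Q (c(Q) = Q - 1 = -1 + Q)
c(-2)*898 = (-1 - 2)*898 = -3*898 = -2694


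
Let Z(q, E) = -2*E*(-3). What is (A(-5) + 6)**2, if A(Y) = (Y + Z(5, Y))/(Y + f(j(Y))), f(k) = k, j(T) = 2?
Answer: 2809/9 ≈ 312.11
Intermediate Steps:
Z(q, E) = 6*E
A(Y) = 7*Y/(2 + Y) (A(Y) = (Y + 6*Y)/(Y + 2) = (7*Y)/(2 + Y) = 7*Y/(2 + Y))
(A(-5) + 6)**2 = (7*(-5)/(2 - 5) + 6)**2 = (7*(-5)/(-3) + 6)**2 = (7*(-5)*(-1/3) + 6)**2 = (35/3 + 6)**2 = (53/3)**2 = 2809/9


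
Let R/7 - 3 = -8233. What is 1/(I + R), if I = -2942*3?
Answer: -1/66436 ≈ -1.5052e-5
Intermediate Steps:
I = -8826
R = -57610 (R = 21 + 7*(-8233) = 21 - 57631 = -57610)
1/(I + R) = 1/(-8826 - 57610) = 1/(-66436) = -1/66436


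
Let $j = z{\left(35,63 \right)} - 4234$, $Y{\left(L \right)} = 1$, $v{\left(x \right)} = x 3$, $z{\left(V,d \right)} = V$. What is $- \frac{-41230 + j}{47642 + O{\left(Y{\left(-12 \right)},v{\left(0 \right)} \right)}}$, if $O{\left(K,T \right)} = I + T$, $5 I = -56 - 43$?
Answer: $\frac{227145}{238111} \approx 0.95395$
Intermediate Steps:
$v{\left(x \right)} = 3 x$
$j = -4199$ ($j = 35 - 4234 = -4199$)
$I = - \frac{99}{5}$ ($I = \frac{-56 - 43}{5} = \frac{1}{5} \left(-99\right) = - \frac{99}{5} \approx -19.8$)
$O{\left(K,T \right)} = - \frac{99}{5} + T$
$- \frac{-41230 + j}{47642 + O{\left(Y{\left(-12 \right)},v{\left(0 \right)} \right)}} = - \frac{-41230 - 4199}{47642 + \left(- \frac{99}{5} + 3 \cdot 0\right)} = - \frac{-45429}{47642 + \left(- \frac{99}{5} + 0\right)} = - \frac{-45429}{47642 - \frac{99}{5}} = - \frac{-45429}{\frac{238111}{5}} = - \frac{\left(-45429\right) 5}{238111} = \left(-1\right) \left(- \frac{227145}{238111}\right) = \frac{227145}{238111}$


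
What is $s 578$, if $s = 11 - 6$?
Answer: $2890$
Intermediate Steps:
$s = 5$
$s 578 = 5 \cdot 578 = 2890$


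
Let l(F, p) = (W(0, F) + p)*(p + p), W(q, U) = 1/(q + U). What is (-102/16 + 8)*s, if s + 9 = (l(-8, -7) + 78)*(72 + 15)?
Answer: 803673/32 ≈ 25115.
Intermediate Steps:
W(q, U) = 1/(U + q)
l(F, p) = 2*p*(p + 1/F) (l(F, p) = (1/(F + 0) + p)*(p + p) = (1/F + p)*(2*p) = (p + 1/F)*(2*p) = 2*p*(p + 1/F))
s = 61821/4 (s = -9 + (2*(-7)*(1 - 8*(-7))/(-8) + 78)*(72 + 15) = -9 + (2*(-7)*(-⅛)*(1 + 56) + 78)*87 = -9 + (2*(-7)*(-⅛)*57 + 78)*87 = -9 + (399/4 + 78)*87 = -9 + (711/4)*87 = -9 + 61857/4 = 61821/4 ≈ 15455.)
(-102/16 + 8)*s = (-102/16 + 8)*(61821/4) = (-102*1/16 + 8)*(61821/4) = (-51/8 + 8)*(61821/4) = (13/8)*(61821/4) = 803673/32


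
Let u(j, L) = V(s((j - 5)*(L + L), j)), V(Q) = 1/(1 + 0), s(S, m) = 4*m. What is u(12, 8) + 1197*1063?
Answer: 1272412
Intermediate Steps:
V(Q) = 1 (V(Q) = 1/1 = 1)
u(j, L) = 1
u(12, 8) + 1197*1063 = 1 + 1197*1063 = 1 + 1272411 = 1272412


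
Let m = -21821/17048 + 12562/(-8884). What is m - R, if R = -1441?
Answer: 54459455443/37863608 ≈ 1438.3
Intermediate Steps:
m = -102003685/37863608 (m = -21821*1/17048 + 12562*(-1/8884) = -21821/17048 - 6281/4442 = -102003685/37863608 ≈ -2.6940)
m - R = -102003685/37863608 - 1*(-1441) = -102003685/37863608 + 1441 = 54459455443/37863608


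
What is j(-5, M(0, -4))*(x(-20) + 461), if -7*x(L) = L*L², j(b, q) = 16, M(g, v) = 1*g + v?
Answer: 179632/7 ≈ 25662.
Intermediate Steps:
M(g, v) = g + v
x(L) = -L³/7 (x(L) = -L*L²/7 = -L³/7)
j(-5, M(0, -4))*(x(-20) + 461) = 16*(-⅐*(-20)³ + 461) = 16*(-⅐*(-8000) + 461) = 16*(8000/7 + 461) = 16*(11227/7) = 179632/7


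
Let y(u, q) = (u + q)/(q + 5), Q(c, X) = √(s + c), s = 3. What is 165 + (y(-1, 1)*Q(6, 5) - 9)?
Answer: 156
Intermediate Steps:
Q(c, X) = √(3 + c)
y(u, q) = (q + u)/(5 + q)
165 + (y(-1, 1)*Q(6, 5) - 9) = 165 + (((1 - 1)/(5 + 1))*√(3 + 6) - 9) = 165 + ((0/6)*√9 - 9) = 165 + (((⅙)*0)*3 - 9) = 165 + (0*3 - 9) = 165 + (0 - 9) = 165 - 9 = 156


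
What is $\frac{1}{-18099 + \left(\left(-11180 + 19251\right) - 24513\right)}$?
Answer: $- \frac{1}{34541} \approx -2.8951 \cdot 10^{-5}$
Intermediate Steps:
$\frac{1}{-18099 + \left(\left(-11180 + 19251\right) - 24513\right)} = \frac{1}{-18099 + \left(8071 - 24513\right)} = \frac{1}{-18099 - 16442} = \frac{1}{-34541} = - \frac{1}{34541}$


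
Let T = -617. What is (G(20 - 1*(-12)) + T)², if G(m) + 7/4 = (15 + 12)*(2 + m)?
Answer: 1432809/16 ≈ 89551.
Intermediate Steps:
G(m) = 209/4 + 27*m (G(m) = -7/4 + (15 + 12)*(2 + m) = -7/4 + 27*(2 + m) = -7/4 + (54 + 27*m) = 209/4 + 27*m)
(G(20 - 1*(-12)) + T)² = ((209/4 + 27*(20 - 1*(-12))) - 617)² = ((209/4 + 27*(20 + 12)) - 617)² = ((209/4 + 27*32) - 617)² = ((209/4 + 864) - 617)² = (3665/4 - 617)² = (1197/4)² = 1432809/16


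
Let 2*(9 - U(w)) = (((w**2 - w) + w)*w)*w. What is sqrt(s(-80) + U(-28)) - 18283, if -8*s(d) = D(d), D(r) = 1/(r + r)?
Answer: -18283 + 9*I*sqrt(24281995)/80 ≈ -18283.0 + 554.36*I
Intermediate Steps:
D(r) = 1/(2*r)
s(d) = -1/(16*d)
U(w) = 9 - w**4/2 (U(w) = 9 - ((w**2 - w) + w)*w*w/2 = 9 - w**2*w*w/2 = 9 - w**3*w/2 = 9 - w**4/2)
sqrt(s(-80) + U(-28)) - 18283 = sqrt(-1/16/(-80) + (9 - 1/2*(-28)**4)) - 18283 = sqrt(-1/16*(-1/80) + (9 - 1/2*614656)) - 18283 = sqrt(1/1280 + (9 - 307328)) - 18283 = sqrt(1/1280 - 307319) - 18283 = sqrt(-393368319/1280) - 18283 = 9*I*sqrt(24281995)/80 - 18283 = -18283 + 9*I*sqrt(24281995)/80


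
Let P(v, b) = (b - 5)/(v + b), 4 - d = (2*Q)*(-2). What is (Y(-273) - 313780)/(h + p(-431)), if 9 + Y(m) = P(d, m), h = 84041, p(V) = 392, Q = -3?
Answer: -88174431/23725673 ≈ -3.7164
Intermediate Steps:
d = -8 (d = 4 - 2*(-3)*(-2) = 4 - (-6)*(-2) = 4 - 1*12 = 4 - 12 = -8)
P(v, b) = (-5 + b)/(b + v)
Y(m) = -9 + (-5 + m)/(-8 + m) (Y(m) = -9 + (-5 + m)/(m - 8) = -9 + (-5 + m)/(-8 + m))
(Y(-273) - 313780)/(h + p(-431)) = ((67 - 8*(-273))/(-8 - 273) - 313780)/(84041 + 392) = ((67 + 2184)/(-281) - 313780)/84433 = (-1/281*2251 - 313780)*(1/84433) = (-2251/281 - 313780)*(1/84433) = -88174431/281*1/84433 = -88174431/23725673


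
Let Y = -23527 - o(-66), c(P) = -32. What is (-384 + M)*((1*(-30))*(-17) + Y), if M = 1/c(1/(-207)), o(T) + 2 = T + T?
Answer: 281209187/32 ≈ 8.7878e+6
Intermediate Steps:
o(T) = -2 + 2*T (o(T) = -2 + (T + T) = -2 + 2*T)
Y = -23393 (Y = -23527 - (-2 + 2*(-66)) = -23527 - (-2 - 132) = -23527 - 1*(-134) = -23527 + 134 = -23393)
M = -1/32 (M = 1/(-32) = -1/32 ≈ -0.031250)
(-384 + M)*((1*(-30))*(-17) + Y) = (-384 - 1/32)*((1*(-30))*(-17) - 23393) = -12289*(-30*(-17) - 23393)/32 = -12289*(510 - 23393)/32 = -12289/32*(-22883) = 281209187/32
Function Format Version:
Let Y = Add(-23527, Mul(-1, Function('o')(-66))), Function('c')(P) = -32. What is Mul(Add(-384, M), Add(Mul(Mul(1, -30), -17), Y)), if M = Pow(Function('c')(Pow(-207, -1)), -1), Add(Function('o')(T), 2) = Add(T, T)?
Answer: Rational(281209187, 32) ≈ 8.7878e+6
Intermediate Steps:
Function('o')(T) = Add(-2, Mul(2, T)) (Function('o')(T) = Add(-2, Add(T, T)) = Add(-2, Mul(2, T)))
Y = -23393 (Y = Add(-23527, Mul(-1, Add(-2, Mul(2, -66)))) = Add(-23527, Mul(-1, Add(-2, -132))) = Add(-23527, Mul(-1, -134)) = Add(-23527, 134) = -23393)
M = Rational(-1, 32) (M = Pow(-32, -1) = Rational(-1, 32) ≈ -0.031250)
Mul(Add(-384, M), Add(Mul(Mul(1, -30), -17), Y)) = Mul(Add(-384, Rational(-1, 32)), Add(Mul(Mul(1, -30), -17), -23393)) = Mul(Rational(-12289, 32), Add(Mul(-30, -17), -23393)) = Mul(Rational(-12289, 32), Add(510, -23393)) = Mul(Rational(-12289, 32), -22883) = Rational(281209187, 32)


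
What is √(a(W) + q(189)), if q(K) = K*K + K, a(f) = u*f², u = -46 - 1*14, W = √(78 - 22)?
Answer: 5*√1302 ≈ 180.42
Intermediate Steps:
W = 2*√14 (W = √56 = 2*√14 ≈ 7.4833)
u = -60 (u = -46 - 14 = -60)
a(f) = -60*f²
q(K) = K + K² (q(K) = K² + K = K + K²)
√(a(W) + q(189)) = √(-60*(2*√14)² + 189*(1 + 189)) = √(-60*56 + 189*190) = √(-3360 + 35910) = √32550 = 5*√1302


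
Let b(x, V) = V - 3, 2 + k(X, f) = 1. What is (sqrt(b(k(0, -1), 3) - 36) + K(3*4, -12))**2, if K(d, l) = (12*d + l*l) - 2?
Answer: 81760 + 3432*I ≈ 81760.0 + 3432.0*I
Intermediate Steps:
k(X, f) = -1 (k(X, f) = -2 + 1 = -1)
K(d, l) = -2 + l**2 + 12*d (K(d, l) = (12*d + l**2) - 2 = (l**2 + 12*d) - 2 = -2 + l**2 + 12*d)
b(x, V) = -3 + V
(sqrt(b(k(0, -1), 3) - 36) + K(3*4, -12))**2 = (sqrt((-3 + 3) - 36) + (-2 + (-12)**2 + 12*(3*4)))**2 = (sqrt(0 - 36) + (-2 + 144 + 12*12))**2 = (sqrt(-36) + (-2 + 144 + 144))**2 = (6*I + 286)**2 = (286 + 6*I)**2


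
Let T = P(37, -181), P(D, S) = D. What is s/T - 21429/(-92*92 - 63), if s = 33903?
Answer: 289883754/315499 ≈ 918.81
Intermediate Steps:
T = 37
s/T - 21429/(-92*92 - 63) = 33903/37 - 21429/(-92*92 - 63) = 33903*(1/37) - 21429/(-8464 - 63) = 33903/37 - 21429/(-8527) = 33903/37 - 21429*(-1/8527) = 33903/37 + 21429/8527 = 289883754/315499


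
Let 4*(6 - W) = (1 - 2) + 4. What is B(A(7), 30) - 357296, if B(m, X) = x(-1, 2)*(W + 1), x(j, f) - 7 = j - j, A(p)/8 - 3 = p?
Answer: -1429009/4 ≈ -3.5725e+5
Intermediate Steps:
A(p) = 24 + 8*p
x(j, f) = 7 (x(j, f) = 7 + (j - j) = 7 + 0 = 7)
W = 21/4 (W = 6 - ((1 - 2) + 4)/4 = 6 - (-1 + 4)/4 = 6 - ¼*3 = 6 - ¾ = 21/4 ≈ 5.2500)
B(m, X) = 175/4 (B(m, X) = 7*(21/4 + 1) = 7*(25/4) = 175/4)
B(A(7), 30) - 357296 = 175/4 - 357296 = -1429009/4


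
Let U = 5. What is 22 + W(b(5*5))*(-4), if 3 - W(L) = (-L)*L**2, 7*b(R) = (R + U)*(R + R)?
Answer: -13499996570/343 ≈ -3.9359e+7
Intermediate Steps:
b(R) = 2*R*(5 + R)/7 (b(R) = ((R + 5)*(R + R))/7 = ((5 + R)*(2*R))/7 = (2*R*(5 + R))/7 = 2*R*(5 + R)/7)
W(L) = 3 + L**3 (W(L) = 3 - (-L)*L**2 = 3 - (-1)*L**3 = 3 + L**3)
22 + W(b(5*5))*(-4) = 22 + (3 + (2*(5*5)*(5 + 5*5)/7)**3)*(-4) = 22 + (3 + ((2/7)*25*(5 + 25))**3)*(-4) = 22 + (3 + ((2/7)*25*30)**3)*(-4) = 22 + (3 + (1500/7)**3)*(-4) = 22 + (3 + 3375000000/343)*(-4) = 22 + (3375001029/343)*(-4) = 22 - 13500004116/343 = -13499996570/343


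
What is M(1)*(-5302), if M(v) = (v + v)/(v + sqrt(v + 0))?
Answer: -5302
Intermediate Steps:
M(v) = 2*v/(v + sqrt(v)) (M(v) = (2*v)/(v + sqrt(v)) = 2*v/(v + sqrt(v)))
M(1)*(-5302) = (2*1/(1 + sqrt(1)))*(-5302) = (2*1/(1 + 1))*(-5302) = (2*1/2)*(-5302) = (2*1*(1/2))*(-5302) = 1*(-5302) = -5302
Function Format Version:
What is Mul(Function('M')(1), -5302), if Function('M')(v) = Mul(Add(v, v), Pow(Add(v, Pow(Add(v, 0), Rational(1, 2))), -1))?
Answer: -5302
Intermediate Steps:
Function('M')(v) = Mul(2, v, Pow(Add(v, Pow(v, Rational(1, 2))), -1)) (Function('M')(v) = Mul(Mul(2, v), Pow(Add(v, Pow(v, Rational(1, 2))), -1)) = Mul(2, v, Pow(Add(v, Pow(v, Rational(1, 2))), -1)))
Mul(Function('M')(1), -5302) = Mul(Mul(2, 1, Pow(Add(1, Pow(1, Rational(1, 2))), -1)), -5302) = Mul(Mul(2, 1, Pow(Add(1, 1), -1)), -5302) = Mul(Mul(2, 1, Pow(2, -1)), -5302) = Mul(Mul(2, 1, Rational(1, 2)), -5302) = Mul(1, -5302) = -5302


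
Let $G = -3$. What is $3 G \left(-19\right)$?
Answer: $171$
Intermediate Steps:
$3 G \left(-19\right) = 3 \left(-3\right) \left(-19\right) = \left(-9\right) \left(-19\right) = 171$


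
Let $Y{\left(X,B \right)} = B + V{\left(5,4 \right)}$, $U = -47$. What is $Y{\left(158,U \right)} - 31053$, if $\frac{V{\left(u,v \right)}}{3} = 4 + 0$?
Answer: $-31088$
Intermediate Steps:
$V{\left(u,v \right)} = 12$ ($V{\left(u,v \right)} = 3 \left(4 + 0\right) = 3 \cdot 4 = 12$)
$Y{\left(X,B \right)} = 12 + B$ ($Y{\left(X,B \right)} = B + 12 = 12 + B$)
$Y{\left(158,U \right)} - 31053 = \left(12 - 47\right) - 31053 = -35 - 31053 = -31088$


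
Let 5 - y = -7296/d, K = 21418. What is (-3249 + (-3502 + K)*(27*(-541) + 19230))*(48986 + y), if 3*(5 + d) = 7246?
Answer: 29341979494561971/7231 ≈ 4.0578e+12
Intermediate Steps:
d = 7231/3 (d = -5 + (⅓)*7246 = -5 + 7246/3 = 7231/3 ≈ 2410.3)
y = 58043/7231 (y = 5 - (-7296)/7231/3 = 5 - (-7296)*3/7231 = 5 - 1*(-21888/7231) = 5 + 21888/7231 = 58043/7231 ≈ 8.0270)
(-3249 + (-3502 + K)*(27*(-541) + 19230))*(48986 + y) = (-3249 + (-3502 + 21418)*(27*(-541) + 19230))*(48986 + 58043/7231) = (-3249 + 17916*(-14607 + 19230))*(354275809/7231) = (-3249 + 17916*4623)*(354275809/7231) = (-3249 + 82825668)*(354275809/7231) = 82822419*(354275809/7231) = 29341979494561971/7231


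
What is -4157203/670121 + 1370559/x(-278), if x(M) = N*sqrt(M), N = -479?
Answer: -4157203/670121 + 1370559*I*sqrt(278)/133162 ≈ -6.2037 + 171.61*I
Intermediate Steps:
x(M) = -479*sqrt(M)
-4157203/670121 + 1370559/x(-278) = -4157203/670121 + 1370559/((-479*I*sqrt(278))) = -4157203/670121 + 1370559*(I*sqrt(278)/133162) = -4157203/670121 + 1370559*I*sqrt(278)/133162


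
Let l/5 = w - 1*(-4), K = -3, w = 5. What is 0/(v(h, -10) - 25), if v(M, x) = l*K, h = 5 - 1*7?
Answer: 0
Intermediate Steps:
h = -2 (h = 5 - 7 = -2)
l = 45 (l = 5*(5 - 1*(-4)) = 5*(5 + 4) = 5*9 = 45)
v(M, x) = -135 (v(M, x) = 45*(-3) = -135)
0/(v(h, -10) - 25) = 0/(-135 - 25) = 0/(-160) = -1/160*0 = 0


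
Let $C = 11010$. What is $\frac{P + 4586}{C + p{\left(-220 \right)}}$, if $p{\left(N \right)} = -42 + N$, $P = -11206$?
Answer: $- \frac{1655}{2687} \approx -0.61593$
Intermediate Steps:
$\frac{P + 4586}{C + p{\left(-220 \right)}} = \frac{-11206 + 4586}{11010 - 262} = - \frac{6620}{11010 - 262} = - \frac{6620}{10748} = \left(-6620\right) \frac{1}{10748} = - \frac{1655}{2687}$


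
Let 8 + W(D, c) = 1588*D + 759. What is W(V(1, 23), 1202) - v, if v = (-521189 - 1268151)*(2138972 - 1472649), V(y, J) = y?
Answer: 1192278399159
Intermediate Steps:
W(D, c) = 751 + 1588*D (W(D, c) = -8 + (1588*D + 759) = -8 + (759 + 1588*D) = 751 + 1588*D)
v = -1192278396820 (v = -1789340*666323 = -1192278396820)
W(V(1, 23), 1202) - v = (751 + 1588*1) - 1*(-1192278396820) = (751 + 1588) + 1192278396820 = 2339 + 1192278396820 = 1192278399159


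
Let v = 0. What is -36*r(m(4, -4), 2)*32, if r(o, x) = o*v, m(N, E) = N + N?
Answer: 0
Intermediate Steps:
m(N, E) = 2*N
r(o, x) = 0 (r(o, x) = o*0 = 0)
-36*r(m(4, -4), 2)*32 = -36*0*32 = 0*32 = 0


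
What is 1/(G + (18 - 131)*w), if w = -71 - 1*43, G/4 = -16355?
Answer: -1/52538 ≈ -1.9034e-5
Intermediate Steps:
G = -65420 (G = 4*(-16355) = -65420)
w = -114 (w = -71 - 43 = -114)
1/(G + (18 - 131)*w) = 1/(-65420 + (18 - 131)*(-114)) = 1/(-65420 - 113*(-114)) = 1/(-65420 + 12882) = 1/(-52538) = -1/52538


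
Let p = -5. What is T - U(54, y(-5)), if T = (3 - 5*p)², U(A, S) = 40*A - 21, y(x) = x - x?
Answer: -1355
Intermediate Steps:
y(x) = 0
U(A, S) = -21 + 40*A
T = 784 (T = (3 - 5*(-5))² = (3 + 25)² = 28² = 784)
T - U(54, y(-5)) = 784 - (-21 + 40*54) = 784 - (-21 + 2160) = 784 - 1*2139 = 784 - 2139 = -1355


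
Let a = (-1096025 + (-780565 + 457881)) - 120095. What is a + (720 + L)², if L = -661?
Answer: -1535323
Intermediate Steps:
a = -1538804 (a = (-1096025 - 322684) - 120095 = -1418709 - 120095 = -1538804)
a + (720 + L)² = -1538804 + (720 - 661)² = -1538804 + 59² = -1538804 + 3481 = -1535323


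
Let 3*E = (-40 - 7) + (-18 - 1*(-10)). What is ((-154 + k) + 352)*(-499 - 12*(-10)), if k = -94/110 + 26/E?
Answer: -815987/11 ≈ -74181.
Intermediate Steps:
E = -55/3 (E = ((-40 - 7) + (-18 - 1*(-10)))/3 = (-47 + (-18 + 10))/3 = (-47 - 8)/3 = (⅓)*(-55) = -55/3 ≈ -18.333)
k = -25/11 (k = -94/110 + 26/(-55/3) = -94*1/110 + 26*(-3/55) = -47/55 - 78/55 = -25/11 ≈ -2.2727)
((-154 + k) + 352)*(-499 - 12*(-10)) = ((-154 - 25/11) + 352)*(-499 - 12*(-10)) = (-1719/11 + 352)*(-499 + 120) = (2153/11)*(-379) = -815987/11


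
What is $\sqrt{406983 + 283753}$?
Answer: $4 \sqrt{43171} \approx 831.11$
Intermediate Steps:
$\sqrt{406983 + 283753} = \sqrt{690736} = 4 \sqrt{43171}$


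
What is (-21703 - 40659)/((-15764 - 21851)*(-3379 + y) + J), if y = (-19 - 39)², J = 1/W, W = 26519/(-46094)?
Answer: -1653777878/14962636681 ≈ -0.11053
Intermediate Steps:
W = -26519/46094 (W = 26519*(-1/46094) = -26519/46094 ≈ -0.57532)
J = -46094/26519 (J = 1/(-26519/46094) = -46094/26519 ≈ -1.7381)
y = 3364 (y = (-58)² = 3364)
(-21703 - 40659)/((-15764 - 21851)*(-3379 + y) + J) = (-21703 - 40659)/((-15764 - 21851)*(-3379 + 3364) - 46094/26519) = -62362/(-37615*(-15) - 46094/26519) = -62362/(564225 - 46094/26519) = -62362/14962636681/26519 = -62362*26519/14962636681 = -1653777878/14962636681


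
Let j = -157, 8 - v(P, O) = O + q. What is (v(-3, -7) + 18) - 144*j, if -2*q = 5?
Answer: 45287/2 ≈ 22644.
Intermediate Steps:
q = -5/2 (q = -½*5 = -5/2 ≈ -2.5000)
v(P, O) = 21/2 - O (v(P, O) = 8 - (O - 5/2) = 8 - (-5/2 + O) = 8 + (5/2 - O) = 21/2 - O)
(v(-3, -7) + 18) - 144*j = ((21/2 - 1*(-7)) + 18) - 144*(-157) = ((21/2 + 7) + 18) + 22608 = (35/2 + 18) + 22608 = 71/2 + 22608 = 45287/2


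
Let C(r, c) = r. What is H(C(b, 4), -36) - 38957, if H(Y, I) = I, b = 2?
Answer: -38993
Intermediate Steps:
H(C(b, 4), -36) - 38957 = -36 - 38957 = -38993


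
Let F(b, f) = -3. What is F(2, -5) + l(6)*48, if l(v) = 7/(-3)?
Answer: -115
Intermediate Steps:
l(v) = -7/3 (l(v) = 7*(-1/3) = -7/3)
F(2, -5) + l(6)*48 = -3 - 7/3*48 = -3 - 112 = -115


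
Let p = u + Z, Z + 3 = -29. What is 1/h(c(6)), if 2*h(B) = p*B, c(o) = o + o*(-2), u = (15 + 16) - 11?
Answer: 1/36 ≈ 0.027778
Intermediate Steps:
Z = -32 (Z = -3 - 29 = -32)
u = 20 (u = 31 - 11 = 20)
p = -12 (p = 20 - 32 = -12)
c(o) = -o (c(o) = o - 2*o = -o)
h(B) = -6*B (h(B) = (-12*B)/2 = -6*B)
1/h(c(6)) = 1/(-(-6)*6) = 1/(-6*(-6)) = 1/36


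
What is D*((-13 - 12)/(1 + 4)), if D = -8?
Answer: 40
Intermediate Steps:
D*((-13 - 12)/(1 + 4)) = -8*(-13 - 12)/(1 + 4) = -(-200)/5 = -8*(-5) = 40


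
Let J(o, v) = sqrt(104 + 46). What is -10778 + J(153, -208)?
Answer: -10778 + 5*sqrt(6) ≈ -10766.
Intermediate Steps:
J(o, v) = 5*sqrt(6) (J(o, v) = sqrt(150) = 5*sqrt(6))
-10778 + J(153, -208) = -10778 + 5*sqrt(6)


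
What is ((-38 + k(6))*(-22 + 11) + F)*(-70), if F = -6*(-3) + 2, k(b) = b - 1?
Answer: -26810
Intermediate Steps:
k(b) = -1 + b
F = 20 (F = 18 + 2 = 20)
((-38 + k(6))*(-22 + 11) + F)*(-70) = ((-38 + (-1 + 6))*(-22 + 11) + 20)*(-70) = ((-38 + 5)*(-11) + 20)*(-70) = (-33*(-11) + 20)*(-70) = (363 + 20)*(-70) = 383*(-70) = -26810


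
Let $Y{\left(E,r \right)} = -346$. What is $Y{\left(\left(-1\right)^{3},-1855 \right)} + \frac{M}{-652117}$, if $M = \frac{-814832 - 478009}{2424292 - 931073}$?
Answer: $- \frac{336918707846717}{973753494623} \approx -346.0$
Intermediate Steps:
$M = - \frac{1292841}{1493219} \approx -0.86581$
$Y{\left(\left(-1\right)^{3},-1855 \right)} + \frac{M}{-652117} = -346 - \frac{1292841}{1493219 \left(-652117\right)} = -346 - - \frac{1292841}{973753494623} = -346 + \frac{1292841}{973753494623} = - \frac{336918707846717}{973753494623}$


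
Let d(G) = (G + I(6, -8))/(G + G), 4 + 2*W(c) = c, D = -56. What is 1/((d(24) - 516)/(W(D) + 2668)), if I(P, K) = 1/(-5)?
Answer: -633120/123721 ≈ -5.1173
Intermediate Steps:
W(c) = -2 + c/2
I(P, K) = -1/5
d(G) = (-1/5 + G)/(2*G) (d(G) = (G - 1/5)/(G + G) = (-1/5 + G)/((2*G)) = (-1/5 + G)*(1/(2*G)) = (-1/5 + G)/(2*G))
1/((d(24) - 516)/(W(D) + 2668)) = 1/(((1/10)*(-1 + 5*24)/24 - 516)/((-2 + (1/2)*(-56)) + 2668)) = 1/(((1/10)*(1/24)*(-1 + 120) - 516)/((-2 - 28) + 2668)) = 1/(((1/10)*(1/24)*119 - 516)/(-30 + 2668)) = 1/((119/240 - 516)/2638) = 1/(-123721/240*1/2638) = 1/(-123721/633120) = -633120/123721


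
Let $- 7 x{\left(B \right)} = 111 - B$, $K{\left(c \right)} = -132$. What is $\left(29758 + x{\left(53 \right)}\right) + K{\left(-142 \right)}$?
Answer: $\frac{207324}{7} \approx 29618.0$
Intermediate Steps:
$x{\left(B \right)} = - \frac{111}{7} + \frac{B}{7}$ ($x{\left(B \right)} = - \frac{111 - B}{7} = - \frac{111}{7} + \frac{B}{7}$)
$\left(29758 + x{\left(53 \right)}\right) + K{\left(-142 \right)} = \left(29758 + \left(- \frac{111}{7} + \frac{1}{7} \cdot 53\right)\right) - 132 = \left(29758 + \left(- \frac{111}{7} + \frac{53}{7}\right)\right) - 132 = \left(29758 - \frac{58}{7}\right) - 132 = \frac{208248}{7} - 132 = \frac{207324}{7}$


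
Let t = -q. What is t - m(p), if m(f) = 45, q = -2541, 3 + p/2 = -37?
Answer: 2496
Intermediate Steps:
p = -80 (p = -6 + 2*(-37) = -6 - 74 = -80)
t = 2541 (t = -1*(-2541) = 2541)
t - m(p) = 2541 - 1*45 = 2541 - 45 = 2496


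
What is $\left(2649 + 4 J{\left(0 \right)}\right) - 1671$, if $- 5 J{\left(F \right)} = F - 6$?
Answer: $\frac{4914}{5} \approx 982.8$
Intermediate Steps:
$J{\left(F \right)} = \frac{6}{5} - \frac{F}{5}$ ($J{\left(F \right)} = - \frac{F - 6}{5} = - \frac{-6 + F}{5} = \frac{6}{5} - \frac{F}{5}$)
$\left(2649 + 4 J{\left(0 \right)}\right) - 1671 = \left(2649 + 4 \left(\frac{6}{5} - 0\right)\right) - 1671 = \left(2649 + 4 \left(\frac{6}{5} + 0\right)\right) - 1671 = \left(2649 + 4 \cdot \frac{6}{5}\right) - 1671 = \left(2649 + \frac{24}{5}\right) - 1671 = \frac{13269}{5} - 1671 = \frac{4914}{5}$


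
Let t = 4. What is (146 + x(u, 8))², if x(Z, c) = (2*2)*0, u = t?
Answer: 21316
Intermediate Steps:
u = 4
x(Z, c) = 0 (x(Z, c) = 4*0 = 0)
(146 + x(u, 8))² = (146 + 0)² = 146² = 21316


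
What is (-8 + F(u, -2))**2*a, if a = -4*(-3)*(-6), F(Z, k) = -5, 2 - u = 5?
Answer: -12168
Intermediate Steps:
u = -3 (u = 2 - 1*5 = 2 - 5 = -3)
a = -72 (a = 12*(-6) = -72)
(-8 + F(u, -2))**2*a = (-8 - 5)**2*(-72) = (-13)**2*(-72) = 169*(-72) = -12168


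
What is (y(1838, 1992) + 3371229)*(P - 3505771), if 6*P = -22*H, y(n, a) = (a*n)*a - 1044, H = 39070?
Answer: -26625757334819937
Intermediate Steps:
y(n, a) = -1044 + n*a**2 (y(n, a) = n*a**2 - 1044 = -1044 + n*a**2)
P = -429770/3 (P = (-22*39070)/6 = (1/6)*(-859540) = -429770/3 ≈ -1.4326e+5)
(y(1838, 1992) + 3371229)*(P - 3505771) = ((-1044 + 1838*1992**2) + 3371229)*(-429770/3 - 3505771) = ((-1044 + 1838*3968064) + 3371229)*(-10947083/3) = ((-1044 + 7293301632) + 3371229)*(-10947083/3) = (7293300588 + 3371229)*(-10947083/3) = 7296671817*(-10947083/3) = -26625757334819937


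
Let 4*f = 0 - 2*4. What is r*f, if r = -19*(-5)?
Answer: -190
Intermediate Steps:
f = -2 (f = (0 - 2*4)/4 = (0 - 8)/4 = (¼)*(-8) = -2)
r = 95
r*f = 95*(-2) = -190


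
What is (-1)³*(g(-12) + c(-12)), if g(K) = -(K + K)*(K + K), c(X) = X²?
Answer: 432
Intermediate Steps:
g(K) = -4*K² (g(K) = -2*K*2*K = -4*K²)
(-1)³*(g(-12) + c(-12)) = (-1)³*(-4*(-12)² + (-12)²) = -(-4*144 + 144) = -(-576 + 144) = -1*(-432) = 432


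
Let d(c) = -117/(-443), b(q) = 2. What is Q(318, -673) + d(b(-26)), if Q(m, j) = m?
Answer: 140991/443 ≈ 318.26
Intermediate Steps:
d(c) = 117/443 (d(c) = -117*(-1/443) = 117/443)
Q(318, -673) + d(b(-26)) = 318 + 117/443 = 140991/443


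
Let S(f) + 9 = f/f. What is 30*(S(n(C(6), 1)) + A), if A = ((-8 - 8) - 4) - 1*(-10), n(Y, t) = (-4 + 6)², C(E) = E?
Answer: -540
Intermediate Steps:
n(Y, t) = 4 (n(Y, t) = 2² = 4)
A = -10 (A = (-16 - 4) + 10 = -20 + 10 = -10)
S(f) = -8 (S(f) = -9 + f/f = -9 + 1 = -8)
30*(S(n(C(6), 1)) + A) = 30*(-8 - 10) = 30*(-18) = -540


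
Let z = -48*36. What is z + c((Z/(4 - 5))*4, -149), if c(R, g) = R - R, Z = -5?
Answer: -1728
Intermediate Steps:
c(R, g) = 0
z = -1728
z + c((Z/(4 - 5))*4, -149) = -1728 + 0 = -1728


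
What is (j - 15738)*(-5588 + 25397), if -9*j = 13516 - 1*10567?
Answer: -318244791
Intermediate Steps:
j = -983/3 (j = -(13516 - 1*10567)/9 = -(13516 - 10567)/9 = -⅑*2949 = -983/3 ≈ -327.67)
(j - 15738)*(-5588 + 25397) = (-983/3 - 15738)*(-5588 + 25397) = -48197/3*19809 = -318244791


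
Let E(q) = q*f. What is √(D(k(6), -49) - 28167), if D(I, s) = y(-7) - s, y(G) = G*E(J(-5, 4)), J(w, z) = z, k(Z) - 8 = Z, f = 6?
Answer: I*√28286 ≈ 168.18*I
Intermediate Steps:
k(Z) = 8 + Z
E(q) = 6*q (E(q) = q*6 = 6*q)
y(G) = 24*G (y(G) = G*(6*4) = G*24 = 24*G)
D(I, s) = -168 - s (D(I, s) = 24*(-7) - s = -168 - s)
√(D(k(6), -49) - 28167) = √((-168 - 1*(-49)) - 28167) = √((-168 + 49) - 28167) = √(-119 - 28167) = √(-28286) = I*√28286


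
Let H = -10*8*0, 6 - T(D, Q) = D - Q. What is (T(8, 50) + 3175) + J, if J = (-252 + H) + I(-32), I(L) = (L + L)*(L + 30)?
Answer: 3099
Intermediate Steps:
T(D, Q) = 6 + Q - D (T(D, Q) = 6 - (D - Q) = 6 + (Q - D) = 6 + Q - D)
H = 0 (H = -80*0 = 0)
I(L) = 2*L*(30 + L) (I(L) = (2*L)*(30 + L) = 2*L*(30 + L))
J = -124 (J = (-252 + 0) + 2*(-32)*(30 - 32) = -252 + 2*(-32)*(-2) = -252 + 128 = -124)
(T(8, 50) + 3175) + J = ((6 + 50 - 1*8) + 3175) - 124 = ((6 + 50 - 8) + 3175) - 124 = (48 + 3175) - 124 = 3223 - 124 = 3099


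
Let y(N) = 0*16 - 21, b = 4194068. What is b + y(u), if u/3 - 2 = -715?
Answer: 4194047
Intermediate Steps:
u = -2139 (u = 6 + 3*(-715) = 6 - 2145 = -2139)
y(N) = -21 (y(N) = 0 - 21 = -21)
b + y(u) = 4194068 - 21 = 4194047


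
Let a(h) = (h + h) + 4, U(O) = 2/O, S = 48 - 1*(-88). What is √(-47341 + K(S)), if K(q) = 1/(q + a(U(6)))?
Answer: I*√8430673378/422 ≈ 217.58*I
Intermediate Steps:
S = 136 (S = 48 + 88 = 136)
a(h) = 4 + 2*h (a(h) = 2*h + 4 = 4 + 2*h)
K(q) = 1/(14/3 + q) (K(q) = 1/(q + (4 + 2*(2/6))) = 1/(q + (4 + 2*(2*(⅙)))) = 1/(q + (4 + 2*(⅓))) = 1/(q + (4 + ⅔)) = 1/(q + 14/3) = 1/(14/3 + q))
√(-47341 + K(S)) = √(-47341 + 3/(14 + 3*136)) = √(-47341 + 3/(14 + 408)) = √(-47341 + 3/422) = √(-19977899/422) = I*√8430673378/422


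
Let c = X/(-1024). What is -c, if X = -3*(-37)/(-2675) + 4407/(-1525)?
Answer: -5979/2088640 ≈ -0.0028626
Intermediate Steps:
X = -95664/32635 (X = 111*(-1/2675) + 4407*(-1/1525) = -111/2675 - 4407/1525 = -95664/32635 ≈ -2.9313)
c = 5979/2088640 (c = -95664/32635/(-1024) = -95664/32635*(-1/1024) = 5979/2088640 ≈ 0.0028626)
-c = -1*5979/2088640 = -5979/2088640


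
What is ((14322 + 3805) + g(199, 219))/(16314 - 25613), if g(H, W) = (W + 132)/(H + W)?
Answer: -7577437/3886982 ≈ -1.9494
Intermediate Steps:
g(H, W) = (132 + W)/(H + W)
((14322 + 3805) + g(199, 219))/(16314 - 25613) = ((14322 + 3805) + (132 + 219)/(199 + 219))/(16314 - 25613) = (18127 + 351/418)/(-9299) = (18127 + (1/418)*351)*(-1/9299) = (18127 + 351/418)*(-1/9299) = (7577437/418)*(-1/9299) = -7577437/3886982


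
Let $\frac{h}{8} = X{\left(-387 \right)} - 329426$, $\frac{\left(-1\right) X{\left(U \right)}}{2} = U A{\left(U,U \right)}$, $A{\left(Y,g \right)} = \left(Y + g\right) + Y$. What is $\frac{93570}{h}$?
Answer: $- \frac{9357}{982432} \approx -0.0095243$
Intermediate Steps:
$A{\left(Y,g \right)} = g + 2 Y$
$X{\left(U \right)} = - 6 U^{2}$ ($X{\left(U \right)} = - 2 U \left(U + 2 U\right) = - 2 U 3 U = - 2 \cdot 3 U^{2} = - 6 U^{2}$)
$h = -9824320$ ($h = 8 \left(- 6 \left(-387\right)^{2} - 329426\right) = 8 \left(\left(-6\right) 149769 - 329426\right) = 8 \left(-898614 - 329426\right) = 8 \left(-1228040\right) = -9824320$)
$\frac{93570}{h} = \frac{93570}{-9824320} = 93570 \left(- \frac{1}{9824320}\right) = - \frac{9357}{982432}$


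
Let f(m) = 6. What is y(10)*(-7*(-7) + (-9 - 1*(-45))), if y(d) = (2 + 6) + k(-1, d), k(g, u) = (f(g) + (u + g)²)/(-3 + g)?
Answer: -4675/4 ≈ -1168.8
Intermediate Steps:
k(g, u) = (6 + (g + u)²)/(-3 + g) (k(g, u) = (6 + (u + g)²)/(-3 + g) = (6 + (g + u)²)/(-3 + g))
y(d) = 13/2 - (-1 + d)²/4 (y(d) = (2 + 6) + (6 + (-1 + d)²)/(-3 - 1) = 8 + (6 + (-1 + d)²)/(-4) = 8 - (6 + (-1 + d)²)/4 = 8 + (-3/2 - (-1 + d)²/4) = 13/2 - (-1 + d)²/4)
y(10)*(-7*(-7) + (-9 - 1*(-45))) = (13/2 - (-1 + 10)²/4)*(-7*(-7) + (-9 - 1*(-45))) = (13/2 - ¼*9²)*(49 + (-9 + 45)) = (13/2 - ¼*81)*(49 + 36) = (13/2 - 81/4)*85 = -55/4*85 = -4675/4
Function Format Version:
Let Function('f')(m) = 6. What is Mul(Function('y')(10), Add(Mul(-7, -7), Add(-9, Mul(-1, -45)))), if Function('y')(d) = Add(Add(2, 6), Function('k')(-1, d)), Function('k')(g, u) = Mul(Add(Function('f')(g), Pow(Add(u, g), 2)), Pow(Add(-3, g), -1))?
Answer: Rational(-4675, 4) ≈ -1168.8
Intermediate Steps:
Function('k')(g, u) = Mul(Pow(Add(-3, g), -1), Add(6, Pow(Add(g, u), 2))) (Function('k')(g, u) = Mul(Add(6, Pow(Add(u, g), 2)), Pow(Add(-3, g), -1)) = Mul(Add(6, Pow(Add(g, u), 2)), Pow(Add(-3, g), -1)) = Mul(Pow(Add(-3, g), -1), Add(6, Pow(Add(g, u), 2))))
Function('y')(d) = Add(Rational(13, 2), Mul(Rational(-1, 4), Pow(Add(-1, d), 2))) (Function('y')(d) = Add(Add(2, 6), Mul(Pow(Add(-3, -1), -1), Add(6, Pow(Add(-1, d), 2)))) = Add(8, Mul(Pow(-4, -1), Add(6, Pow(Add(-1, d), 2)))) = Add(8, Mul(Rational(-1, 4), Add(6, Pow(Add(-1, d), 2)))) = Add(8, Add(Rational(-3, 2), Mul(Rational(-1, 4), Pow(Add(-1, d), 2)))) = Add(Rational(13, 2), Mul(Rational(-1, 4), Pow(Add(-1, d), 2))))
Mul(Function('y')(10), Add(Mul(-7, -7), Add(-9, Mul(-1, -45)))) = Mul(Add(Rational(13, 2), Mul(Rational(-1, 4), Pow(Add(-1, 10), 2))), Add(Mul(-7, -7), Add(-9, Mul(-1, -45)))) = Mul(Add(Rational(13, 2), Mul(Rational(-1, 4), Pow(9, 2))), Add(49, Add(-9, 45))) = Mul(Add(Rational(13, 2), Mul(Rational(-1, 4), 81)), Add(49, 36)) = Mul(Add(Rational(13, 2), Rational(-81, 4)), 85) = Mul(Rational(-55, 4), 85) = Rational(-4675, 4)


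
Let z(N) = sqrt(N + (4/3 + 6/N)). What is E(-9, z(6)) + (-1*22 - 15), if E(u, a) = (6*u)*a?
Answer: -37 - 90*sqrt(3) ≈ -192.88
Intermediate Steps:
z(N) = sqrt(4/3 + N + 6/N) (z(N) = sqrt(N + (4*(1/3) + 6/N)) = sqrt(N + (4/3 + 6/N)) = sqrt(4/3 + N + 6/N))
E(u, a) = 6*a*u
E(-9, z(6)) + (-1*22 - 15) = 6*(sqrt(12 + 9*6 + 54/6)/3)*(-9) + (-1*22 - 15) = 6*(sqrt(12 + 54 + 54*(1/6))/3)*(-9) + (-22 - 15) = 6*(sqrt(12 + 54 + 9)/3)*(-9) - 37 = 6*(sqrt(75)/3)*(-9) - 37 = 6*((5*sqrt(3))/3)*(-9) - 37 = 6*(5*sqrt(3)/3)*(-9) - 37 = -90*sqrt(3) - 37 = -37 - 90*sqrt(3)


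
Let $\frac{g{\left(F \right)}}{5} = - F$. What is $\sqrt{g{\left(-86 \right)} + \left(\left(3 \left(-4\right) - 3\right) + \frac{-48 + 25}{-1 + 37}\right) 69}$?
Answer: $\frac{i \sqrt{23367}}{6} \approx 25.477 i$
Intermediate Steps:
$g{\left(F \right)} = - 5 F$ ($g{\left(F \right)} = 5 \left(- F\right) = - 5 F$)
$\sqrt{g{\left(-86 \right)} + \left(\left(3 \left(-4\right) - 3\right) + \frac{-48 + 25}{-1 + 37}\right) 69} = \sqrt{\left(-5\right) \left(-86\right) + \left(\left(3 \left(-4\right) - 3\right) + \frac{-48 + 25}{-1 + 37}\right) 69} = \sqrt{430 + \left(\left(-12 - 3\right) - \frac{23}{36}\right) 69} = \sqrt{430 + \left(-15 - \frac{23}{36}\right) 69} = \sqrt{430 - \frac{12949}{12}} = \sqrt{- \frac{7789}{12}} = \frac{i \sqrt{23367}}{6}$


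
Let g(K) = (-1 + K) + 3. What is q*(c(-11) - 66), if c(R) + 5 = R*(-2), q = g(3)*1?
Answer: -245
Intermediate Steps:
g(K) = 2 + K
q = 5 (q = (2 + 3)*1 = 5*1 = 5)
c(R) = -5 - 2*R (c(R) = -5 + R*(-2) = -5 - 2*R)
q*(c(-11) - 66) = 5*((-5 - 2*(-11)) - 66) = 5*((-5 + 22) - 66) = 5*(17 - 66) = 5*(-49) = -245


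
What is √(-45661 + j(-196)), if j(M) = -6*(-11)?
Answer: I*√45595 ≈ 213.53*I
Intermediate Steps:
j(M) = 66
√(-45661 + j(-196)) = √(-45661 + 66) = √(-45595) = I*√45595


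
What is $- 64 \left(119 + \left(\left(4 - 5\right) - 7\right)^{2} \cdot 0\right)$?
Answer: $-7616$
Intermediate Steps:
$- 64 \left(119 + \left(\left(4 - 5\right) - 7\right)^{2} \cdot 0\right) = - 64 \left(119 + \left(-1 - 7\right)^{2} \cdot 0\right) = - 64 \left(119 + \left(-8\right)^{2} \cdot 0\right) = - 64 \left(119 + 64 \cdot 0\right) = - 64 \left(119 + 0\right) = \left(-64\right) 119 = -7616$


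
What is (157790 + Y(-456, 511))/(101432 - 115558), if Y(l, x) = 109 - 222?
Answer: -157677/14126 ≈ -11.162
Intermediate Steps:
Y(l, x) = -113
(157790 + Y(-456, 511))/(101432 - 115558) = (157790 - 113)/(101432 - 115558) = 157677/(-14126) = 157677*(-1/14126) = -157677/14126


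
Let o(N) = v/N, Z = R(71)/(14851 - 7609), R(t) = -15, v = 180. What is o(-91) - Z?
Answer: -434065/219674 ≈ -1.9760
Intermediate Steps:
Z = -5/2414 (Z = -15/(14851 - 7609) = -15/7242 = -15*1/7242 = -5/2414 ≈ -0.0020713)
o(N) = 180/N
o(-91) - Z = 180/(-91) - 1*(-5/2414) = 180*(-1/91) + 5/2414 = -180/91 + 5/2414 = -434065/219674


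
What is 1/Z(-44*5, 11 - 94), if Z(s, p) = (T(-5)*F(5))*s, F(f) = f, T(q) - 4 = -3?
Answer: -1/1100 ≈ -0.00090909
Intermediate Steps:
T(q) = 1 (T(q) = 4 - 3 = 1)
Z(s, p) = 5*s (Z(s, p) = (1*5)*s = 5*s)
1/Z(-44*5, 11 - 94) = 1/(5*(-44*5)) = 1/(5*(-220)) = 1/(-1100) = -1/1100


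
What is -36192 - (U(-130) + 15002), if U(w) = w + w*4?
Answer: -50544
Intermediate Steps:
U(w) = 5*w (U(w) = w + 4*w = 5*w)
-36192 - (U(-130) + 15002) = -36192 - (5*(-130) + 15002) = -36192 - (-650 + 15002) = -36192 - 1*14352 = -36192 - 14352 = -50544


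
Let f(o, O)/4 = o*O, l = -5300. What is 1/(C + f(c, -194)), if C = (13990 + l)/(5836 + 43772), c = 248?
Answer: -24804/4773475847 ≈ -5.1962e-6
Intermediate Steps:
f(o, O) = 4*O*o (f(o, O) = 4*(o*O) = 4*(O*o) = 4*O*o)
C = 4345/24804 (C = (13990 - 5300)/(5836 + 43772) = 8690/49608 = 8690*(1/49608) = 4345/24804 ≈ 0.17517)
1/(C + f(c, -194)) = 1/(4345/24804 + 4*(-194)*248) = 1/(4345/24804 - 192448) = 1/(-4773475847/24804) = -24804/4773475847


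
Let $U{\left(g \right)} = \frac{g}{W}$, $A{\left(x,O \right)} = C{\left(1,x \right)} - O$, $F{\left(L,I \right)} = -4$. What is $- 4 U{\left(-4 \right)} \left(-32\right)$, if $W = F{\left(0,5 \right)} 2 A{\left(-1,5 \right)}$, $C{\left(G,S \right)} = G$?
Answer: $-16$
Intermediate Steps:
$A{\left(x,O \right)} = 1 - O$
$W = 32$ ($W = \left(-4\right) 2 \left(1 - 5\right) = - 8 \left(1 - 5\right) = \left(-8\right) \left(-4\right) = 32$)
$U{\left(g \right)} = \frac{g}{32}$
$- 4 U{\left(-4 \right)} \left(-32\right) = - 4 \cdot \frac{1}{32} \left(-4\right) \left(-32\right) = \left(-4\right) \left(- \frac{1}{8}\right) \left(-32\right) = \frac{1}{2} \left(-32\right) = -16$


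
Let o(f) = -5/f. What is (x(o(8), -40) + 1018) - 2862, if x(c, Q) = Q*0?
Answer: -1844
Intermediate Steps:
x(c, Q) = 0
(x(o(8), -40) + 1018) - 2862 = (0 + 1018) - 2862 = 1018 - 2862 = -1844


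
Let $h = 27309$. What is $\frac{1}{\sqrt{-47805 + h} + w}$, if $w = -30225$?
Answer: $- \frac{10075}{304523707} - \frac{4 i \sqrt{1281}}{913571121} \approx -3.3084 \cdot 10^{-5} - 1.5671 \cdot 10^{-7} i$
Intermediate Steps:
$\frac{1}{\sqrt{-47805 + h} + w} = \frac{1}{\sqrt{-47805 + 27309} - 30225} = \frac{1}{\sqrt{-20496} - 30225} = \frac{1}{4 i \sqrt{1281} - 30225} = \frac{1}{-30225 + 4 i \sqrt{1281}}$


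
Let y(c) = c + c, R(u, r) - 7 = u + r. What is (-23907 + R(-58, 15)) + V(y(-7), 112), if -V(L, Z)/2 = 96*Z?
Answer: -45447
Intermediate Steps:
R(u, r) = 7 + r + u (R(u, r) = 7 + (u + r) = 7 + (r + u) = 7 + r + u)
y(c) = 2*c
V(L, Z) = -192*Z
(-23907 + R(-58, 15)) + V(y(-7), 112) = (-23907 + (7 + 15 - 58)) - 192*112 = (-23907 - 36) - 21504 = -23943 - 21504 = -45447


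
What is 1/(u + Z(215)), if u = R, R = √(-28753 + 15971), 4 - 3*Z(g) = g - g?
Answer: 6/57527 - 9*I*√12782/115054 ≈ 0.0001043 - 0.0088438*I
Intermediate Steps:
Z(g) = 4/3 (Z(g) = 4/3 - (g - g)/3 = 4/3 - ⅓*0 = 4/3 + 0 = 4/3)
R = I*√12782 (R = √(-12782) = I*√12782 ≈ 113.06*I)
u = I*√12782 ≈ 113.06*I
1/(u + Z(215)) = 1/(I*√12782 + 4/3) = 1/(4/3 + I*√12782)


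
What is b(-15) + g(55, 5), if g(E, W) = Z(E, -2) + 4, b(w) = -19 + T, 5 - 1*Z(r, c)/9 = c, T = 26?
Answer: 74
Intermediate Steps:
Z(r, c) = 45 - 9*c
b(w) = 7 (b(w) = -19 + 26 = 7)
g(E, W) = 67 (g(E, W) = (45 - 9*(-2)) + 4 = (45 + 18) + 4 = 63 + 4 = 67)
b(-15) + g(55, 5) = 7 + 67 = 74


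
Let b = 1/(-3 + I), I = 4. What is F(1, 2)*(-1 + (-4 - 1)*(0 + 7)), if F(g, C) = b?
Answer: -36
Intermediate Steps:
b = 1 (b = 1/(-3 + 4) = 1/1 = 1)
F(g, C) = 1
F(1, 2)*(-1 + (-4 - 1)*(0 + 7)) = 1*(-1 + (-4 - 1)*(0 + 7)) = 1*(-1 - 5*7) = 1*(-1 - 35) = 1*(-36) = -36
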